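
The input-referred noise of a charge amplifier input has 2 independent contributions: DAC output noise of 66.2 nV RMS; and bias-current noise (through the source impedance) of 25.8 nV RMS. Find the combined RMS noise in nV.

71.0 nV

Uncorrelated sources add in power (mean-square): V_tot = √(ΣV_i²)
V_tot = √[(6.62×10⁻⁸)² + (2.58×10⁻⁸)²] = 7.10×10⁻⁸ V = 71.0 nV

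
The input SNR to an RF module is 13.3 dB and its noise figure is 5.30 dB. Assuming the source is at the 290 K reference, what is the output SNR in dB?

8.00 dB

By definition F = SNR_in/SNR_out, so in dB: SNR_out = SNR_in − NF
SNR_out = 13.3 − 5.30 = 8.00 dB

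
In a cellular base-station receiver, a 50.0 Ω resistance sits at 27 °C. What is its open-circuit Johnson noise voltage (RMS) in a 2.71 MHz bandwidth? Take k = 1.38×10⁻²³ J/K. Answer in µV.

1.50 µV

T = 27 °C + 273.15 = 300.15 K
V_n = √(4kTRB)
4kTRB = 4 × 1.38×10⁻²³ × 300.15 × 5.00×10¹ × 2.71×10⁶ = 2.25×10⁻¹² V²
V_n = √(2.25×10⁻¹²) = 1.50×10⁻⁶ V = 1.50 µV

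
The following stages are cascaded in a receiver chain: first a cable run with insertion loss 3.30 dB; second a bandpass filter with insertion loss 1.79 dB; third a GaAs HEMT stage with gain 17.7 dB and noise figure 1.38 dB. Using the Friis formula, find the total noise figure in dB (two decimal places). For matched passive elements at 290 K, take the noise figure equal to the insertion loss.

Convert to linear (a loss of L dB is a gain of −L dB): F_i = 10^(NF_i/10), G_i = 10^(G_i,dB/10)
  Stage 1: F_1 = 10^(3.30/10) = 2.138, G_1 = 10^(−3.30/10) = 0.4677
  Stage 2: F_2 = 10^(1.79/10) = 1.510, G_2 = 10^(−1.79/10) = 0.6622
  Stage 3: F_3 = 10^(1.38/10) = 1.374, G_3 = 10^(17.7/10) = 58.88
Friis cascade:
  F = 2.138 + (1.510 − 1)/0.4677 + (1.374 − 1)/0.3097 = 4.436
NF = 10 log₁₀(4.436) = 6.47 dB

6.47 dB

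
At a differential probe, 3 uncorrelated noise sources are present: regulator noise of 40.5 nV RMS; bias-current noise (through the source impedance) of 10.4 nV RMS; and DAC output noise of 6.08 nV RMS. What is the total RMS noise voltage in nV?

Uncorrelated sources add in power (mean-square): V_tot = √(ΣV_i²)
V_tot = √[(4.05×10⁻⁸)² + (1.04×10⁻⁸)² + (6.08×10⁻⁹)²] = 4.23×10⁻⁸ V = 42.3 nV

42.3 nV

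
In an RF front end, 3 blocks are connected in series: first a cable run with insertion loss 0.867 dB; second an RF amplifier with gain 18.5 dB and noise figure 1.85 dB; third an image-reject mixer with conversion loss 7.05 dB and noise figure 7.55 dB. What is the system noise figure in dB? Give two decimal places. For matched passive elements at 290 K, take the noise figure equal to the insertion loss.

2.90 dB

Convert to linear (a loss of L dB is a gain of −L dB): F_i = 10^(NF_i/10), G_i = 10^(G_i,dB/10)
  Stage 1: F_1 = 10^(0.867/10) = 1.221, G_1 = 10^(−0.867/10) = 0.8190
  Stage 2: F_2 = 10^(1.85/10) = 1.531, G_2 = 10^(18.5/10) = 70.79
  Stage 3: F_3 = 10^(7.55/10) = 5.689, G_3 = 10^(−7.05/10) = 0.1972
Friis cascade:
  F = 1.221 + (1.531 − 1)/0.8190 + (5.689 − 1)/57.98 = 1.950
NF = 10 log₁₀(1.950) = 2.90 dB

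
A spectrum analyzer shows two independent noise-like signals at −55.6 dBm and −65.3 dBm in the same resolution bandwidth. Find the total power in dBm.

−55.2 dBm

Convert to linear, add, convert back:
P₁ = 2.75×10⁻⁹ W, P₂ = 2.95×10⁻¹⁰ W
P_tot = 3.05×10⁻⁹ W → 10 log₁₀(P_tot / 10⁻³) = −55.2 dBm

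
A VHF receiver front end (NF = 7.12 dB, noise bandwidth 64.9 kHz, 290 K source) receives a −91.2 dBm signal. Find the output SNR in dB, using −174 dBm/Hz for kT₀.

Noise floor: N = −174 + 10 log₁₀(B) + NF
10 log₁₀(6.49×10⁴) = 48.12 dB
N = −174 + 48.12 + 7.12 = −118.76 dBm
SNR = P_sig − N = −91.2 − (−118.76) = 27.56 dB → 27.6 dB

27.6 dB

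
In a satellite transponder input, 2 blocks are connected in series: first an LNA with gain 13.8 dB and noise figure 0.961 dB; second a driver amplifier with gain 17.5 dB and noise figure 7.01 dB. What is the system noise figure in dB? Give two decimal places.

1.51 dB

Convert to linear (a loss of L dB is a gain of −L dB): F_i = 10^(NF_i/10), G_i = 10^(G_i,dB/10)
  Stage 1: F_1 = 10^(0.961/10) = 1.248, G_1 = 10^(13.8/10) = 23.99
  Stage 2: F_2 = 10^(7.01/10) = 5.023, G_2 = 10^(17.5/10) = 56.23
Friis cascade:
  F = 1.248 + (5.023 − 1)/23.99 = 1.415
NF = 10 log₁₀(1.415) = 1.51 dB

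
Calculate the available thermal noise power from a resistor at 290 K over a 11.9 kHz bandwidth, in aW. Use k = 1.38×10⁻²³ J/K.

P_n = kTB = 1.38×10⁻²³ × 290 × 1.19×10⁴ = 4.76×10⁻¹⁷ W = 47.6 aW

47.6 aW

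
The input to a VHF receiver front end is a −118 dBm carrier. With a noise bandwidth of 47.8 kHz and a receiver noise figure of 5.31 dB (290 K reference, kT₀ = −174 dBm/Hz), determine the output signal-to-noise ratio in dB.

3.9 dB

Noise floor: N = −174 + 10 log₁₀(B) + NF
10 log₁₀(4.78×10⁴) = 46.79 dB
N = −174 + 46.79 + 5.31 = −121.90 dBm
SNR = P_sig − N = −118 − (−121.90) = 3.90 dB → 3.9 dB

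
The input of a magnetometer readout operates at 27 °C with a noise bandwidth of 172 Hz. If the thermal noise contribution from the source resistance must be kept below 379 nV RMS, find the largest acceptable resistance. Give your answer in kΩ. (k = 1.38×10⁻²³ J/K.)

50.4 kΩ

T = 27 °C + 273.15 = 300.15 K
Johnson–Nyquist: V_n = √(4kTRB) ⇒ R = V_n² / (4kTB)
4kTB = 4 × 1.38×10⁻²³ × 300.15 × 1.72×10² = 2.85×10⁻¹⁸
R = (3.79×10⁻⁷)² / 2.85×10⁻¹⁸ = 5.04×10⁴ Ω = 50.4 kΩ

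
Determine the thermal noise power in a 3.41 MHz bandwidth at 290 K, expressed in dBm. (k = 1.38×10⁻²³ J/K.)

−108.6 dBm

P_n = kTB = 1.38×10⁻²³ × 290 × 3.41×10⁶ = 1.36×10⁻¹⁴ W
In dBm: 10 log₁₀(1.36×10⁻¹⁴ / 10⁻³) = −108.6 dBm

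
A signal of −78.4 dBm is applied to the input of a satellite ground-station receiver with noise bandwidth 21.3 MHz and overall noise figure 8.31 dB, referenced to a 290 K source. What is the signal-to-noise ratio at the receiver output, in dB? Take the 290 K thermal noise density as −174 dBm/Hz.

14.0 dB

Noise floor: N = −174 + 10 log₁₀(B) + NF
10 log₁₀(2.13×10⁷) = 73.28 dB
N = −174 + 73.28 + 8.31 = −92.41 dBm
SNR = P_sig − N = −78.4 − (−92.41) = 14.01 dB → 14.0 dB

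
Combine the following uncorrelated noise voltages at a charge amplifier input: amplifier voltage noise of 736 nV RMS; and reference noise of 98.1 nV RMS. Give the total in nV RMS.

743 nV

Uncorrelated sources add in power (mean-square): V_tot = √(ΣV_i²)
V_tot = √[(7.36×10⁻⁷)² + (9.81×10⁻⁸)²] = 7.43×10⁻⁷ V = 743 nV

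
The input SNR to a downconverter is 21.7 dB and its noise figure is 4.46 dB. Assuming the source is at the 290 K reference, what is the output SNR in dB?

By definition F = SNR_in/SNR_out, so in dB: SNR_out = SNR_in − NF
SNR_out = 21.7 − 4.46 = 17.24 dB

17.24 dB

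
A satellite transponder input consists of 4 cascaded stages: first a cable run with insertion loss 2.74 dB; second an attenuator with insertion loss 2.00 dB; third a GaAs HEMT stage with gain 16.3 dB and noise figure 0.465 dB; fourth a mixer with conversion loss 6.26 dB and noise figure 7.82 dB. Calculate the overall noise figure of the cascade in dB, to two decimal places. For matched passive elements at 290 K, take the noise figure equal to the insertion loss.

5.64 dB

Convert to linear (a loss of L dB is a gain of −L dB): F_i = 10^(NF_i/10), G_i = 10^(G_i,dB/10)
  Stage 1: F_1 = 10^(2.74/10) = 1.879, G_1 = 10^(−2.74/10) = 0.5321
  Stage 2: F_2 = 10^(2.00/10) = 1.585, G_2 = 10^(−2.00/10) = 0.6310
  Stage 3: F_3 = 10^(0.465/10) = 1.113, G_3 = 10^(16.3/10) = 42.66
  Stage 4: F_4 = 10^(7.82/10) = 6.053, G_4 = 10^(−6.26/10) = 0.2366
Friis cascade:
  F = 1.879 + (1.585 − 1)/0.5321 + (1.113 − 1)/0.3357 + (6.053 − 1)/14.32 = 3.668
NF = 10 log₁₀(3.668) = 5.64 dB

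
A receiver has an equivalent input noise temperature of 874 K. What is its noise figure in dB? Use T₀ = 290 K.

F = 1 + T_e/T₀ = 1 + 874/290 = 4.01379
NF = 10 log₁₀(4.01379) = 6.04 dB

6.04 dB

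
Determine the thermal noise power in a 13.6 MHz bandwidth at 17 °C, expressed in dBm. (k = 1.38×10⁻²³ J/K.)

T = 17 °C + 273.15 = 290.15 K
P_n = kTB = 1.38×10⁻²³ × 290.15 × 1.36×10⁷ = 5.45×10⁻¹⁴ W
In dBm: 10 log₁₀(5.45×10⁻¹⁴ / 10⁻³) = −102.6 dBm

−102.6 dBm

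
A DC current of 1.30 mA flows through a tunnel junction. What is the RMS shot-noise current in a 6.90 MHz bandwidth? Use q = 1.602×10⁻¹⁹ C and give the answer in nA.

I_n = √(2qI·B)
2qI·B = 2 × 1.602×10⁻¹⁹ × 1.30×10⁻³ × 6.90×10⁶ = 2.87×10⁻¹⁵ A²
I_n = √(2.87×10⁻¹⁵) = 5.36×10⁻⁸ A = 53.6 nA

53.6 nA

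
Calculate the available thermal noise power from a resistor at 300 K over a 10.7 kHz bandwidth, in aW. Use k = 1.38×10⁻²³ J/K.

44.3 aW

P_n = kTB = 1.38×10⁻²³ × 300 × 1.07×10⁴ = 4.43×10⁻¹⁷ W = 44.3 aW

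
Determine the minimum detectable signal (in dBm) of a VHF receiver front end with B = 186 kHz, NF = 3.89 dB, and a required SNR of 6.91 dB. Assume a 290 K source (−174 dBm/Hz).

−110.5 dBm

Sensitivity = −174 + 10 log₁₀(B) + NF + SNR_min
= −174 + 52.7 + 3.89 + 6.91
= −110.50 dBm → −110.5 dBm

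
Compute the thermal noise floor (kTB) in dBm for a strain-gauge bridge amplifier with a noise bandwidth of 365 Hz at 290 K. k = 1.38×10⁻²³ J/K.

P_n = kTB = 1.38×10⁻²³ × 290 × 3.65×10² = 1.46×10⁻¹⁸ W
In dBm: 10 log₁₀(1.46×10⁻¹⁸ / 10⁻³) = −148.4 dBm

−148.4 dBm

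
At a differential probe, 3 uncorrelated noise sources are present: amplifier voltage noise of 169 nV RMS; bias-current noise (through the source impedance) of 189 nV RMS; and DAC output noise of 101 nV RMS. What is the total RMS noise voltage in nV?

273 nV

Uncorrelated sources add in power (mean-square): V_tot = √(ΣV_i²)
V_tot = √[(1.69×10⁻⁷)² + (1.89×10⁻⁷)² + (1.01×10⁻⁷)²] = 2.73×10⁻⁷ V = 273 nV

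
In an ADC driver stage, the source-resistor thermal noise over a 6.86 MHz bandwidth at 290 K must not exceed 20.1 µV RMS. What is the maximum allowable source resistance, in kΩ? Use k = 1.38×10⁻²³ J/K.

3.68 kΩ

Johnson–Nyquist: V_n = √(4kTRB) ⇒ R = V_n² / (4kTB)
4kTB = 4 × 1.38×10⁻²³ × 290 × 6.86×10⁶ = 1.10×10⁻¹³
R = (2.01×10⁻⁵)² / 1.10×10⁻¹³ = 3.68×10³ Ω = 3.68 kΩ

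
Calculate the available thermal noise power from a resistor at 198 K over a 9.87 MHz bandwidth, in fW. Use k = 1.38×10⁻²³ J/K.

P_n = kTB = 1.38×10⁻²³ × 198 × 9.87×10⁶ = 2.70×10⁻¹⁴ W = 27.0 fW

27.0 fW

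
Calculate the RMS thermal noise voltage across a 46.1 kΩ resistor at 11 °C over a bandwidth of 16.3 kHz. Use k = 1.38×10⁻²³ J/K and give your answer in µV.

3.43 µV

T = 11 °C + 273.15 = 284.15 K
V_n = √(4kTRB)
4kTRB = 4 × 1.38×10⁻²³ × 284.15 × 4.61×10⁴ × 1.63×10⁴ = 1.18×10⁻¹¹ V²
V_n = √(1.18×10⁻¹¹) = 3.43×10⁻⁶ V = 3.43 µV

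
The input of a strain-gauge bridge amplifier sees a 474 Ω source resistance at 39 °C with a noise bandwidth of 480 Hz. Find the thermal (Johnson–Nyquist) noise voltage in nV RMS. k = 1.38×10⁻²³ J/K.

62.6 nV

T = 39 °C + 273.15 = 312.15 K
V_n = √(4kTRB)
4kTRB = 4 × 1.38×10⁻²³ × 312.15 × 4.74×10² × 4.80×10² = 3.92×10⁻¹⁵ V²
V_n = √(3.92×10⁻¹⁵) = 6.26×10⁻⁸ V = 62.6 nV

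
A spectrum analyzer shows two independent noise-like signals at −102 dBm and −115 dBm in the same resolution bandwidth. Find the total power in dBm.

−101.8 dBm

Convert to linear, add, convert back:
P₁ = 6.31×10⁻¹⁴ W, P₂ = 3.16×10⁻¹⁵ W
P_tot = 6.63×10⁻¹⁴ W → 10 log₁₀(P_tot / 10⁻³) = −101.8 dBm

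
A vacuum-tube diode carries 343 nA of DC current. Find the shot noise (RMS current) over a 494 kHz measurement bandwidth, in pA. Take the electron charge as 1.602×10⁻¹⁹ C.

233 pA

I_n = √(2qI·B)
2qI·B = 2 × 1.602×10⁻¹⁹ × 3.43×10⁻⁷ × 4.94×10⁵ = 5.43×10⁻²⁰ A²
I_n = √(5.43×10⁻²⁰) = 2.33×10⁻¹⁰ A = 233 pA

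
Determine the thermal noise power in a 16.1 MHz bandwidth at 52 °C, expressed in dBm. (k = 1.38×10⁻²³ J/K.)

−101.4 dBm

T = 52 °C + 273.15 = 325.15 K
P_n = kTB = 1.38×10⁻²³ × 325.15 × 1.61×10⁷ = 7.22×10⁻¹⁴ W
In dBm: 10 log₁₀(7.22×10⁻¹⁴ / 10⁻³) = −101.4 dBm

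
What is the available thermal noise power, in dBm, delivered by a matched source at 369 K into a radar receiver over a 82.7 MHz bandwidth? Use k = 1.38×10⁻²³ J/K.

P_n = kTB = 1.38×10⁻²³ × 369 × 8.27×10⁷ = 4.21×10⁻¹³ W
In dBm: 10 log₁₀(4.21×10⁻¹³ / 10⁻³) = −93.8 dBm

−93.8 dBm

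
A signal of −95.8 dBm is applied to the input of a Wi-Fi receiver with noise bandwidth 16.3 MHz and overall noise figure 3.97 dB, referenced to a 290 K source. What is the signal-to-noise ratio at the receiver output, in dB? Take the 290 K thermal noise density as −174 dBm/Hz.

Noise floor: N = −174 + 10 log₁₀(B) + NF
10 log₁₀(1.63×10⁷) = 72.12 dB
N = −174 + 72.12 + 3.97 = −97.91 dBm
SNR = P_sig − N = −95.8 − (−97.91) = 2.11 dB → 2.1 dB

2.1 dB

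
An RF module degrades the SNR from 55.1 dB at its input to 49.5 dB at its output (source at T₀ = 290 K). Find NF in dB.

NF (dB) = SNR_in(dB) − SNR_out(dB) when the source is at T₀
NF = 55.1 − 49.5 = 5.6 dB

5.6 dB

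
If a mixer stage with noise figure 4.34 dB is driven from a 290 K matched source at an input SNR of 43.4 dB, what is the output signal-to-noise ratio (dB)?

39.06 dB

By definition F = SNR_in/SNR_out, so in dB: SNR_out = SNR_in − NF
SNR_out = 43.4 − 4.34 = 39.06 dB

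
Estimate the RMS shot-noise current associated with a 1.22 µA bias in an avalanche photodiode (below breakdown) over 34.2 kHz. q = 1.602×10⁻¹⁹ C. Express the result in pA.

116 pA

I_n = √(2qI·B)
2qI·B = 2 × 1.602×10⁻¹⁹ × 1.22×10⁻⁶ × 3.42×10⁴ = 1.34×10⁻²⁰ A²
I_n = √(1.34×10⁻²⁰) = 1.16×10⁻¹⁰ A = 116 pA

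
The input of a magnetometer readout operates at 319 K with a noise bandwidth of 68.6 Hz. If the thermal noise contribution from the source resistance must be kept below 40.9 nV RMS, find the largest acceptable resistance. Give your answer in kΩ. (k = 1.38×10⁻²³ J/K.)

1.38 kΩ

Johnson–Nyquist: V_n = √(4kTRB) ⇒ R = V_n² / (4kTB)
4kTB = 4 × 1.38×10⁻²³ × 319 × 6.86×10¹ = 1.21×10⁻¹⁸
R = (4.09×10⁻⁸)² / 1.21×10⁻¹⁸ = 1.38×10³ Ω = 1.38 kΩ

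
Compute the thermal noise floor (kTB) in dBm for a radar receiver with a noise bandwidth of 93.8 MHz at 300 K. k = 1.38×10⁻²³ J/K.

−94.1 dBm

P_n = kTB = 1.38×10⁻²³ × 300 × 9.38×10⁷ = 3.88×10⁻¹³ W
In dBm: 10 log₁₀(3.88×10⁻¹³ / 10⁻³) = −94.1 dBm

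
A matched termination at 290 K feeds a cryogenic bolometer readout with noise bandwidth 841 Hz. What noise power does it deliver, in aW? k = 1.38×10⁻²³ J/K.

P_n = kTB = 1.38×10⁻²³ × 290 × 8.41×10² = 3.37×10⁻¹⁸ W = 3.37 aW

3.37 aW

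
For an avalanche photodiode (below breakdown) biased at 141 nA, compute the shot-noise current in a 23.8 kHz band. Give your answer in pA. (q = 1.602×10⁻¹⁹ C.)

I_n = √(2qI·B)
2qI·B = 2 × 1.602×10⁻¹⁹ × 1.41×10⁻⁷ × 2.38×10⁴ = 1.08×10⁻²¹ A²
I_n = √(1.08×10⁻²¹) = 3.28×10⁻¹¹ A = 32.8 pA

32.8 pA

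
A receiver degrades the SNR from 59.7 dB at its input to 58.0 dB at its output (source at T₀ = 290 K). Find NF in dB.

NF (dB) = SNR_in(dB) − SNR_out(dB) when the source is at T₀
NF = 59.7 − 58.0 = 1.7 dB

1.7 dB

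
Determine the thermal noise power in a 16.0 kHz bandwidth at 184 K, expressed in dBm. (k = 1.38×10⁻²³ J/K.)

P_n = kTB = 1.38×10⁻²³ × 184 × 1.60×10⁴ = 4.06×10⁻¹⁷ W
In dBm: 10 log₁₀(4.06×10⁻¹⁷ / 10⁻³) = −133.9 dBm

−133.9 dBm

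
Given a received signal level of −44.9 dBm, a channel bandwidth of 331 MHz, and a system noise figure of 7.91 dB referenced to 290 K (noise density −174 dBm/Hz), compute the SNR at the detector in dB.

Noise floor: N = −174 + 10 log₁₀(B) + NF
10 log₁₀(3.31×10⁸) = 85.2 dB
N = −174 + 85.2 + 7.91 = −80.89 dBm
SNR = P_sig − N = −44.9 − (−80.89) = 35.99 dB → 36.0 dB

36.0 dB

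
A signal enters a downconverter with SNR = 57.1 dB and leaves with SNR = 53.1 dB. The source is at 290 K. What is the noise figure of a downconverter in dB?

4.0 dB

NF (dB) = SNR_in(dB) − SNR_out(dB) when the source is at T₀
NF = 57.1 − 53.1 = 4.0 dB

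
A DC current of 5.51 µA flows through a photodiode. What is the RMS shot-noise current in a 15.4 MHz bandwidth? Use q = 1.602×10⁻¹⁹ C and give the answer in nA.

I_n = √(2qI·B)
2qI·B = 2 × 1.602×10⁻¹⁹ × 5.51×10⁻⁶ × 1.54×10⁷ = 2.72×10⁻¹⁷ A²
I_n = √(2.72×10⁻¹⁷) = 5.21×10⁻⁹ A = 5.21 nA

5.21 nA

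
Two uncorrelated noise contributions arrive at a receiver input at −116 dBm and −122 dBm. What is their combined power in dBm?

Convert to linear, add, convert back:
P₁ = 2.51×10⁻¹⁵ W, P₂ = 6.31×10⁻¹⁶ W
P_tot = 3.14×10⁻¹⁵ W → 10 log₁₀(P_tot / 10⁻³) = −115.0 dBm

−115.0 dBm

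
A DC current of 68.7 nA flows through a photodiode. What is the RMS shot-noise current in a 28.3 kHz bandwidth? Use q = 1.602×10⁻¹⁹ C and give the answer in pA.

25.0 pA

I_n = √(2qI·B)
2qI·B = 2 × 1.602×10⁻¹⁹ × 6.87×10⁻⁸ × 2.83×10⁴ = 6.23×10⁻²² A²
I_n = √(6.23×10⁻²²) = 2.50×10⁻¹¹ A = 25.0 pA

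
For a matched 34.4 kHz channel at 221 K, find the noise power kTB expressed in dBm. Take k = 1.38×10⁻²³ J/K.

−129.8 dBm

P_n = kTB = 1.38×10⁻²³ × 221 × 3.44×10⁴ = 1.05×10⁻¹⁶ W
In dBm: 10 log₁₀(1.05×10⁻¹⁶ / 10⁻³) = −129.8 dBm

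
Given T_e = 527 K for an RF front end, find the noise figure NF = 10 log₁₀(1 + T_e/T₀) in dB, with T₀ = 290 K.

F = 1 + T_e/T₀ = 1 + 527/290 = 2.81724
NF = 10 log₁₀(2.81724) = 4.50 dB

4.50 dB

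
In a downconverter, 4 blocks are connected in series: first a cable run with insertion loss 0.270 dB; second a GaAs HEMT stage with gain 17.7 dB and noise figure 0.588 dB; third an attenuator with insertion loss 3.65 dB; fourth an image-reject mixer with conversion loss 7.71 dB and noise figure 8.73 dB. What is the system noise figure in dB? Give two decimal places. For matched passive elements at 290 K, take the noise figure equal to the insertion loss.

Convert to linear (a loss of L dB is a gain of −L dB): F_i = 10^(NF_i/10), G_i = 10^(G_i,dB/10)
  Stage 1: F_1 = 10^(0.270/10) = 1.064, G_1 = 10^(−0.270/10) = 0.9397
  Stage 2: F_2 = 10^(0.588/10) = 1.145, G_2 = 10^(17.7/10) = 58.88
  Stage 3: F_3 = 10^(3.65/10) = 2.317, G_3 = 10^(−3.65/10) = 0.4315
  Stage 4: F_4 = 10^(8.73/10) = 7.464, G_4 = 10^(−7.71/10) = 0.1694
Friis cascade:
  F = 1.064 + (1.145 − 1)/0.9397 + (2.317 − 1)/55.34 + (7.464 − 1)/23.88 = 1.513
NF = 10 log₁₀(1.513) = 1.80 dB

1.80 dB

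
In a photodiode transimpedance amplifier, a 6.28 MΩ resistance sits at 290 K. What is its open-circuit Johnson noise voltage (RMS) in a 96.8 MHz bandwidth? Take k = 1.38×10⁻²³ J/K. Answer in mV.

V_n = √(4kTRB)
4kTRB = 4 × 1.38×10⁻²³ × 290 × 6.28×10⁶ × 9.68×10⁷ = 9.73×10⁻⁶ V²
V_n = √(9.73×10⁻⁶) = 3.12×10⁻³ V = 3.12 mV

3.12 mV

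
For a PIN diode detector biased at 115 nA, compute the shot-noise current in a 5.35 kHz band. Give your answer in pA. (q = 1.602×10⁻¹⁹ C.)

14.0 pA

I_n = √(2qI·B)
2qI·B = 2 × 1.602×10⁻¹⁹ × 1.15×10⁻⁷ × 5.35×10³ = 1.97×10⁻²² A²
I_n = √(1.97×10⁻²²) = 1.40×10⁻¹¹ A = 14.0 pA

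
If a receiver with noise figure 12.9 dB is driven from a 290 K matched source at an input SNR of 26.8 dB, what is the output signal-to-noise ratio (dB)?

13.9 dB

By definition F = SNR_in/SNR_out, so in dB: SNR_out = SNR_in − NF
SNR_out = 26.8 − 12.9 = 13.9 dB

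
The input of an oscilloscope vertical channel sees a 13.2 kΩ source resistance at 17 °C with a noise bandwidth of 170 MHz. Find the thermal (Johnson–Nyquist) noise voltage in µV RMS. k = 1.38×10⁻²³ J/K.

T = 17 °C + 273.15 = 290.15 K
V_n = √(4kTRB)
4kTRB = 4 × 1.38×10⁻²³ × 290.15 × 1.32×10⁴ × 1.70×10⁸ = 3.59×10⁻⁸ V²
V_n = √(3.59×10⁻⁸) = 1.90×10⁻⁴ V = 190 µV

190 µV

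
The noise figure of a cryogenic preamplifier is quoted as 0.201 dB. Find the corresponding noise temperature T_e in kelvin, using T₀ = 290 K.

F = 10^(0.201/10) = 1.04737
T_e = (F − 1)·T₀ = (1.04737 − 1) × 290 = 13.7 K

13.7 K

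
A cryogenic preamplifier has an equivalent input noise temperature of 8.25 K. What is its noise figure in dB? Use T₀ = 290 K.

F = 1 + T_e/T₀ = 1 + 8.25/290 = 1.02845
NF = 10 log₁₀(1.02845) = 0.122 dB

0.122 dB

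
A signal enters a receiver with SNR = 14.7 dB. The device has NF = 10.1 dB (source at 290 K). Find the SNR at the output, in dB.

By definition F = SNR_in/SNR_out, so in dB: SNR_out = SNR_in − NF
SNR_out = 14.7 − 10.1 = 4.6 dB

4.6 dB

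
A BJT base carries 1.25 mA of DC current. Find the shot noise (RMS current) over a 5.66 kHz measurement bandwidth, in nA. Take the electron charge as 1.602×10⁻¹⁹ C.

I_n = √(2qI·B)
2qI·B = 2 × 1.602×10⁻¹⁹ × 1.25×10⁻³ × 5.66×10³ = 2.27×10⁻¹⁸ A²
I_n = √(2.27×10⁻¹⁸) = 1.51×10⁻⁹ A = 1.51 nA

1.51 nA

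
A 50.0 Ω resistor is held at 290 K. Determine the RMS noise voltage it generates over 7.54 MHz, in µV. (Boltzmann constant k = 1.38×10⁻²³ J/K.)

V_n = √(4kTRB)
4kTRB = 4 × 1.38×10⁻²³ × 290 × 5.00×10¹ × 7.54×10⁶ = 6.04×10⁻¹² V²
V_n = √(6.04×10⁻¹²) = 2.46×10⁻⁶ V = 2.46 µV

2.46 µV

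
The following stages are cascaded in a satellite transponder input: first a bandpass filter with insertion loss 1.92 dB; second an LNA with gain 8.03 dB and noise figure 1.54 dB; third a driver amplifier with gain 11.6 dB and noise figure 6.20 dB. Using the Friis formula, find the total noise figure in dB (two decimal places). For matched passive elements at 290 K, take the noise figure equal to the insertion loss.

Convert to linear (a loss of L dB is a gain of −L dB): F_i = 10^(NF_i/10), G_i = 10^(G_i,dB/10)
  Stage 1: F_1 = 10^(1.92/10) = 1.556, G_1 = 10^(−1.92/10) = 0.6427
  Stage 2: F_2 = 10^(1.54/10) = 1.426, G_2 = 10^(8.03/10) = 6.353
  Stage 3: F_3 = 10^(6.20/10) = 4.169, G_3 = 10^(11.6/10) = 14.45
Friis cascade:
  F = 1.556 + (1.426 − 1)/0.6427 + (4.169 − 1)/4.083 = 2.994
NF = 10 log₁₀(2.994) = 4.76 dB

4.76 dB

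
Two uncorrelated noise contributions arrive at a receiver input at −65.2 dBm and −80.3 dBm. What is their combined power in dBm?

Convert to linear, add, convert back:
P₁ = 3.02×10⁻¹⁰ W, P₂ = 9.33×10⁻¹² W
P_tot = 3.11×10⁻¹⁰ W → 10 log₁₀(P_tot / 10⁻³) = −65.1 dBm

−65.1 dBm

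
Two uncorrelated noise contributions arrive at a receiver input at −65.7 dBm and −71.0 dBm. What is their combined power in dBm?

−64.6 dBm

Convert to linear, add, convert back:
P₁ = 2.69×10⁻¹⁰ W, P₂ = 7.94×10⁻¹¹ W
P_tot = 3.49×10⁻¹⁰ W → 10 log₁₀(P_tot / 10⁻³) = −64.6 dBm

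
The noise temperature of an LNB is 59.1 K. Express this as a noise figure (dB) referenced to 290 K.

0.806 dB

F = 1 + T_e/T₀ = 1 + 59.1/290 = 1.20379
NF = 10 log₁₀(1.20379) = 0.806 dB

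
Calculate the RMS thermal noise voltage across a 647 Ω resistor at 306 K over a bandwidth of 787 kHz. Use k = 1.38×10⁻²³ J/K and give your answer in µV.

V_n = √(4kTRB)
4kTRB = 4 × 1.38×10⁻²³ × 306 × 6.47×10² × 7.87×10⁵ = 8.60×10⁻¹² V²
V_n = √(8.60×10⁻¹²) = 2.93×10⁻⁶ V = 2.93 µV

2.93 µV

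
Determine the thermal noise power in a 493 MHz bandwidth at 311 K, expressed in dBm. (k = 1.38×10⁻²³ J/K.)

P_n = kTB = 1.38×10⁻²³ × 311 × 4.93×10⁸ = 2.12×10⁻¹² W
In dBm: 10 log₁₀(2.12×10⁻¹² / 10⁻³) = −86.7 dBm

−86.7 dBm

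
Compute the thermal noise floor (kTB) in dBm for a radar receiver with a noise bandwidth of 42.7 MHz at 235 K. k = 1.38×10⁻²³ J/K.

P_n = kTB = 1.38×10⁻²³ × 235 × 4.27×10⁷ = 1.38×10⁻¹³ W
In dBm: 10 log₁₀(1.38×10⁻¹³ / 10⁻³) = −98.6 dBm

−98.6 dBm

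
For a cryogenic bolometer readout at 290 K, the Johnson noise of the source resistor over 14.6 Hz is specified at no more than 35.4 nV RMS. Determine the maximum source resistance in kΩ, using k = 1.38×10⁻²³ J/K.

Johnson–Nyquist: V_n = √(4kTRB) ⇒ R = V_n² / (4kTB)
4kTB = 4 × 1.38×10⁻²³ × 290 × 1.46×10¹ = 2.34×10⁻¹⁹
R = (3.54×10⁻⁸)² / 2.34×10⁻¹⁹ = 5.36×10³ Ω = 5.36 kΩ

5.36 kΩ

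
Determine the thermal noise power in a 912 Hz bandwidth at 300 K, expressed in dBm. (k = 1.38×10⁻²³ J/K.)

−144.2 dBm

P_n = kTB = 1.38×10⁻²³ × 300 × 9.12×10² = 3.78×10⁻¹⁸ W
In dBm: 10 log₁₀(3.78×10⁻¹⁸ / 10⁻³) = −144.2 dBm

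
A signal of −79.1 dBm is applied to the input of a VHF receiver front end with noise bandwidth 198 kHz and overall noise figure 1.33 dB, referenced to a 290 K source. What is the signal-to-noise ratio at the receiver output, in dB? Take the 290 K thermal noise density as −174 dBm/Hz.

40.6 dB

Noise floor: N = −174 + 10 log₁₀(B) + NF
10 log₁₀(1.98×10⁵) = 52.97 dB
N = −174 + 52.97 + 1.33 = −119.70 dBm
SNR = P_sig − N = −79.1 − (−119.70) = 40.60 dB → 40.6 dB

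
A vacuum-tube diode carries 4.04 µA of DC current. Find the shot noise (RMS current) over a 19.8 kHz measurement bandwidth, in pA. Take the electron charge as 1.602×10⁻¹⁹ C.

160 pA

I_n = √(2qI·B)
2qI·B = 2 × 1.602×10⁻¹⁹ × 4.04×10⁻⁶ × 1.98×10⁴ = 2.56×10⁻²⁰ A²
I_n = √(2.56×10⁻²⁰) = 1.60×10⁻¹⁰ A = 160 pA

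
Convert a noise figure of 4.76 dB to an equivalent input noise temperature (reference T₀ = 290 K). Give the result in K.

578 K

F = 10^(4.76/10) = 2.99226
T_e = (F − 1)·T₀ = (2.99226 − 1) × 290 = 578 K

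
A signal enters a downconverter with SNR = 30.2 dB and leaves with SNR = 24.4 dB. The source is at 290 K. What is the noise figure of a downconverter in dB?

5.8 dB

NF (dB) = SNR_in(dB) − SNR_out(dB) when the source is at T₀
NF = 30.2 − 24.4 = 5.8 dB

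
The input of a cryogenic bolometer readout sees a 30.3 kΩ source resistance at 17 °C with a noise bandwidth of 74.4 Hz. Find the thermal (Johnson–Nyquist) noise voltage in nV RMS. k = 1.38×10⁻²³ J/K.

T = 17 °C + 273.15 = 290.15 K
V_n = √(4kTRB)
4kTRB = 4 × 1.38×10⁻²³ × 290.15 × 3.03×10⁴ × 7.44×10¹ = 3.61×10⁻¹⁴ V²
V_n = √(3.61×10⁻¹⁴) = 1.90×10⁻⁷ V = 190 nV

190 nV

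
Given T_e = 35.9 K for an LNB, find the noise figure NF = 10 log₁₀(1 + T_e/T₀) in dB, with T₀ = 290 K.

0.507 dB

F = 1 + T_e/T₀ = 1 + 35.9/290 = 1.12379
NF = 10 log₁₀(1.12379) = 0.507 dB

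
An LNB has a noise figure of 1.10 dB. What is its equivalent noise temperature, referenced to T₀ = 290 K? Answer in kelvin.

F = 10^(1.10/10) = 1.28825
T_e = (F − 1)·T₀ = (1.28825 − 1) × 290 = 83.6 K

83.6 K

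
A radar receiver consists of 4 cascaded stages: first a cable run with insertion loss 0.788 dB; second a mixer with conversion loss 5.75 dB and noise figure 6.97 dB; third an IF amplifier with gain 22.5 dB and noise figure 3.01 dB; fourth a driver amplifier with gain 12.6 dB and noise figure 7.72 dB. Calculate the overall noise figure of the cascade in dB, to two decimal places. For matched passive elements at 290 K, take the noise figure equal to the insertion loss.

Convert to linear (a loss of L dB is a gain of −L dB): F_i = 10^(NF_i/10), G_i = 10^(G_i,dB/10)
  Stage 1: F_1 = 10^(0.788/10) = 1.199, G_1 = 10^(−0.788/10) = 0.8341
  Stage 2: F_2 = 10^(6.97/10) = 4.977, G_2 = 10^(−5.75/10) = 0.2661
  Stage 3: F_3 = 10^(3.01/10) = 2.000, G_3 = 10^(22.5/10) = 177.8
  Stage 4: F_4 = 10^(7.72/10) = 5.916, G_4 = 10^(12.6/10) = 18.20
Friis cascade:
  F = 1.199 + (4.977 − 1)/0.8341 + (2.000 − 1)/0.2219 + (5.916 − 1)/39.46 = 10.60
NF = 10 log₁₀(10.60) = 10.25 dB

10.25 dB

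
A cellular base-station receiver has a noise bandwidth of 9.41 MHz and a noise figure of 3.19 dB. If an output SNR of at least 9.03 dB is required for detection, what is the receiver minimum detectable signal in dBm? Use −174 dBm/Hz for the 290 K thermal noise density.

−92.0 dBm

Sensitivity = −174 + 10 log₁₀(B) + NF + SNR_min
= −174 + 69.74 + 3.19 + 9.03
= −92.04 dBm → −92.0 dBm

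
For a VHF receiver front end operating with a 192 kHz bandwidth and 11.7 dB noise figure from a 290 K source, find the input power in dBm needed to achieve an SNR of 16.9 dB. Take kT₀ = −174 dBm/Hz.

Sensitivity = −174 + 10 log₁₀(B) + NF + SNR_min
= −174 + 52.83 + 11.7 + 16.9
= −92.57 dBm → −92.6 dBm

−92.6 dBm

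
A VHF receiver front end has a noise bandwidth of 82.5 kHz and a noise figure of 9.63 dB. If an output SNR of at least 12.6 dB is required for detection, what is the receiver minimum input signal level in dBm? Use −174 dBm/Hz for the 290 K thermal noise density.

Sensitivity = −174 + 10 log₁₀(B) + NF + SNR_min
= −174 + 49.16 + 9.63 + 12.6
= −102.61 dBm → −102.6 dBm

−102.6 dBm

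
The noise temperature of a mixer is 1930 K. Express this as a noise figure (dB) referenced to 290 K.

F = 1 + T_e/T₀ = 1 + 1930/290 = 7.65517
NF = 10 log₁₀(7.65517) = 8.84 dB

8.84 dB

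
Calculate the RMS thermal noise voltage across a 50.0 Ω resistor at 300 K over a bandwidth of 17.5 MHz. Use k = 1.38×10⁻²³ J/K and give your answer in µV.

3.81 µV

V_n = √(4kTRB)
4kTRB = 4 × 1.38×10⁻²³ × 300 × 5.00×10¹ × 1.75×10⁷ = 1.45×10⁻¹¹ V²
V_n = √(1.45×10⁻¹¹) = 3.81×10⁻⁶ V = 3.81 µV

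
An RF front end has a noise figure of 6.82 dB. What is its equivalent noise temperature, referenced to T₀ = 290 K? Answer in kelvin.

F = 10^(6.82/10) = 4.80839
T_e = (F − 1)·T₀ = (4.80839 − 1) × 290 = 1104 K

1104 K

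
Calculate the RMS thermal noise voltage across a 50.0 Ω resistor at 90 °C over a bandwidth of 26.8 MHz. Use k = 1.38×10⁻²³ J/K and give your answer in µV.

5.18 µV

T = 90 °C + 273.15 = 363.15 K
V_n = √(4kTRB)
4kTRB = 4 × 1.38×10⁻²³ × 363.15 × 5.00×10¹ × 2.68×10⁷ = 2.69×10⁻¹¹ V²
V_n = √(2.69×10⁻¹¹) = 5.18×10⁻⁶ V = 5.18 µV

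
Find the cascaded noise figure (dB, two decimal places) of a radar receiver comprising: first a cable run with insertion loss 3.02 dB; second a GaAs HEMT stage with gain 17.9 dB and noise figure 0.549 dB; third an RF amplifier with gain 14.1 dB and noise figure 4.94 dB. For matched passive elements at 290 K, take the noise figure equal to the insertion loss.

3.70 dB

Convert to linear (a loss of L dB is a gain of −L dB): F_i = 10^(NF_i/10), G_i = 10^(G_i,dB/10)
  Stage 1: F_1 = 10^(3.02/10) = 2.004, G_1 = 10^(−3.02/10) = 0.4989
  Stage 2: F_2 = 10^(0.549/10) = 1.135, G_2 = 10^(17.9/10) = 61.66
  Stage 3: F_3 = 10^(4.94/10) = 3.119, G_3 = 10^(14.1/10) = 25.70
Friis cascade:
  F = 2.004 + (1.135 − 1)/0.4989 + (3.119 − 1)/30.76 = 2.343
NF = 10 log₁₀(2.343) = 3.70 dB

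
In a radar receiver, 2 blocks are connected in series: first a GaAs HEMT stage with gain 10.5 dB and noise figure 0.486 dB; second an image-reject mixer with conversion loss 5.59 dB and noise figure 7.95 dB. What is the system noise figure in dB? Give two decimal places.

Convert to linear (a loss of L dB is a gain of −L dB): F_i = 10^(NF_i/10), G_i = 10^(G_i,dB/10)
  Stage 1: F_1 = 10^(0.486/10) = 1.118, G_1 = 10^(10.5/10) = 11.22
  Stage 2: F_2 = 10^(7.95/10) = 6.237, G_2 = 10^(−5.59/10) = 0.2761
Friis cascade:
  F = 1.118 + (6.237 − 1)/11.22 = 1.585
NF = 10 log₁₀(1.585) = 2.00 dB

2.00 dB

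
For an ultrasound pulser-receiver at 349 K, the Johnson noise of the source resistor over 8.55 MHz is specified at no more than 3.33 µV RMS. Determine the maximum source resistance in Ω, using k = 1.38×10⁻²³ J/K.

Johnson–Nyquist: V_n = √(4kTRB) ⇒ R = V_n² / (4kTB)
4kTB = 4 × 1.38×10⁻²³ × 349 × 8.55×10⁶ = 1.65×10⁻¹³
R = (3.33×10⁻⁶)² / 1.65×10⁻¹³ = 6.73×10¹ Ω = 67.3 Ω

67.3 Ω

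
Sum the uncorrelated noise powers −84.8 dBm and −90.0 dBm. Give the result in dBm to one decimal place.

Convert to linear, add, convert back:
P₁ = 3.31×10⁻¹² W, P₂ = 1.00×10⁻¹² W
P_tot = 4.31×10⁻¹² W → 10 log₁₀(P_tot / 10⁻³) = −83.7 dBm

−83.7 dBm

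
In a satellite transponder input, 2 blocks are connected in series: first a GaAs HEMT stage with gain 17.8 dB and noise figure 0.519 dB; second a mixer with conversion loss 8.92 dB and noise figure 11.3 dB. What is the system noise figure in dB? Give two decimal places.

Convert to linear (a loss of L dB is a gain of −L dB): F_i = 10^(NF_i/10), G_i = 10^(G_i,dB/10)
  Stage 1: F_1 = 10^(0.519/10) = 1.127, G_1 = 10^(17.8/10) = 60.26
  Stage 2: F_2 = 10^(11.3/10) = 13.49, G_2 = 10^(−8.92/10) = 0.1282
Friis cascade:
  F = 1.127 + (13.49 − 1)/60.26 = 1.334
NF = 10 log₁₀(1.334) = 1.25 dB

1.25 dB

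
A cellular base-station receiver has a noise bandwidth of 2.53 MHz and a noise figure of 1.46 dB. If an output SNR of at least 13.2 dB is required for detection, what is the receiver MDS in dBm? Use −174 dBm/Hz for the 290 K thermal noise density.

−95.3 dBm

Sensitivity = −174 + 10 log₁₀(B) + NF + SNR_min
= −174 + 64.03 + 1.46 + 13.2
= −95.31 dBm → −95.3 dBm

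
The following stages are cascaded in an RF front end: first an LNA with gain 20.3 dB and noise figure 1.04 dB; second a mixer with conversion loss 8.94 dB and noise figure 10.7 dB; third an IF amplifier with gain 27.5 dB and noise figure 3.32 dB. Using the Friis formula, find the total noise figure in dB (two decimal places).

1.63 dB

Convert to linear (a loss of L dB is a gain of −L dB): F_i = 10^(NF_i/10), G_i = 10^(G_i,dB/10)
  Stage 1: F_1 = 10^(1.04/10) = 1.271, G_1 = 10^(20.3/10) = 107.2
  Stage 2: F_2 = 10^(10.7/10) = 11.75, G_2 = 10^(−8.94/10) = 0.1276
  Stage 3: F_3 = 10^(3.32/10) = 2.148, G_3 = 10^(27.5/10) = 562.3
Friis cascade:
  F = 1.271 + (11.75 − 1)/107.2 + (2.148 − 1)/13.68 = 1.455
NF = 10 log₁₀(1.455) = 1.63 dB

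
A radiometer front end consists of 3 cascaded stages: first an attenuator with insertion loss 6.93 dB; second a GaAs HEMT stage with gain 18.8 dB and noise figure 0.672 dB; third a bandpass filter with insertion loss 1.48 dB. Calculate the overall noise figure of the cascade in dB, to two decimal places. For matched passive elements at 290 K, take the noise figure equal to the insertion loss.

Convert to linear (a loss of L dB is a gain of −L dB): F_i = 10^(NF_i/10), G_i = 10^(G_i,dB/10)
  Stage 1: F_1 = 10^(6.93/10) = 4.932, G_1 = 10^(−6.93/10) = 0.2028
  Stage 2: F_2 = 10^(0.672/10) = 1.167, G_2 = 10^(18.8/10) = 75.86
  Stage 3: F_3 = 10^(1.48/10) = 1.406, G_3 = 10^(−1.48/10) = 0.7112
Friis cascade:
  F = 4.932 + (1.167 − 1)/0.2028 + (1.406 − 1)/15.38 = 5.783
NF = 10 log₁₀(5.783) = 7.62 dB

7.62 dB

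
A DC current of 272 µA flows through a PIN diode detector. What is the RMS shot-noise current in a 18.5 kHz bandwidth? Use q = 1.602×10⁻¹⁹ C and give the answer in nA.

1.27 nA

I_n = √(2qI·B)
2qI·B = 2 × 1.602×10⁻¹⁹ × 2.72×10⁻⁴ × 1.85×10⁴ = 1.61×10⁻¹⁸ A²
I_n = √(1.61×10⁻¹⁸) = 1.27×10⁻⁹ A = 1.27 nA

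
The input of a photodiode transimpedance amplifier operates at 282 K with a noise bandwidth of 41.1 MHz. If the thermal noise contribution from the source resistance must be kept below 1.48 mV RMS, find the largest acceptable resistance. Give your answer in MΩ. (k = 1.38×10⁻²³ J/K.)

3.42 MΩ

Johnson–Nyquist: V_n = √(4kTRB) ⇒ R = V_n² / (4kTB)
4kTB = 4 × 1.38×10⁻²³ × 282 × 4.11×10⁷ = 6.40×10⁻¹³
R = (1.48×10⁻³)² / 6.40×10⁻¹³ = 3.42×10⁶ Ω = 3.42 MΩ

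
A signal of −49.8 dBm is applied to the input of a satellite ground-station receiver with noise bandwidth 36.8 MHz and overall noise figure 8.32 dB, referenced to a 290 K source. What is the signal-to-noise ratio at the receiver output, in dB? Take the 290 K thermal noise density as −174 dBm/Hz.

40.2 dB

Noise floor: N = −174 + 10 log₁₀(B) + NF
10 log₁₀(3.68×10⁷) = 75.66 dB
N = −174 + 75.66 + 8.32 = −90.02 dBm
SNR = P_sig − N = −49.8 − (−90.02) = 40.22 dB → 40.2 dB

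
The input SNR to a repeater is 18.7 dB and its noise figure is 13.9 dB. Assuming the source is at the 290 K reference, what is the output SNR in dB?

By definition F = SNR_in/SNR_out, so in dB: SNR_out = SNR_in − NF
SNR_out = 18.7 − 13.9 = 4.8 dB

4.8 dB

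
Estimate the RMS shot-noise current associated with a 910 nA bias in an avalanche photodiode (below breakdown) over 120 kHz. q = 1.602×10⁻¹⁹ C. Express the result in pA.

187 pA

I_n = √(2qI·B)
2qI·B = 2 × 1.602×10⁻¹⁹ × 9.10×10⁻⁷ × 1.20×10⁵ = 3.50×10⁻²⁰ A²
I_n = √(3.50×10⁻²⁰) = 1.87×10⁻¹⁰ A = 187 pA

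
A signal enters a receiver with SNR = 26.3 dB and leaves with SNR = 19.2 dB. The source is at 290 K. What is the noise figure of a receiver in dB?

NF (dB) = SNR_in(dB) − SNR_out(dB) when the source is at T₀
NF = 26.3 − 19.2 = 7.1 dB

7.1 dB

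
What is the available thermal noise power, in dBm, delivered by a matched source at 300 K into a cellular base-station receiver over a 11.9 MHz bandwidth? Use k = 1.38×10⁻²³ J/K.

−103.1 dBm

P_n = kTB = 1.38×10⁻²³ × 300 × 1.19×10⁷ = 4.93×10⁻¹⁴ W
In dBm: 10 log₁₀(4.93×10⁻¹⁴ / 10⁻³) = −103.1 dBm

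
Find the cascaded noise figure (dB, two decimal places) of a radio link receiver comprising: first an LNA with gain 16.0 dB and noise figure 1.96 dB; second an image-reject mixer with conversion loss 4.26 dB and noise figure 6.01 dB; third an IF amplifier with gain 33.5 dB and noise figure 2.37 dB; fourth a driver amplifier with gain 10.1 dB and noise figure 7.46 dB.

Convert to linear (a loss of L dB is a gain of −L dB): F_i = 10^(NF_i/10), G_i = 10^(G_i,dB/10)
  Stage 1: F_1 = 10^(1.96/10) = 1.570, G_1 = 10^(16.0/10) = 39.81
  Stage 2: F_2 = 10^(6.01/10) = 3.990, G_2 = 10^(−4.26/10) = 0.3750
  Stage 3: F_3 = 10^(2.37/10) = 1.726, G_3 = 10^(33.5/10) = 2239
  Stage 4: F_4 = 10^(7.46/10) = 5.572, G_4 = 10^(10.1/10) = 10.23
Friis cascade:
  F = 1.570 + (3.990 − 1)/39.81 + (1.726 − 1)/14.93 + (5.572 − 1)/3.342×10⁴ = 1.694
NF = 10 log₁₀(1.694) = 2.29 dB

2.29 dB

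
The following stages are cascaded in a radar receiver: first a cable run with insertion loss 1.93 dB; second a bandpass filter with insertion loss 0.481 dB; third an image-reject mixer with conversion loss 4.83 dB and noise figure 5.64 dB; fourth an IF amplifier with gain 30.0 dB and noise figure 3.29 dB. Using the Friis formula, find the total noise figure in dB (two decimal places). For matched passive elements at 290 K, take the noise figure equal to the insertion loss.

Convert to linear (a loss of L dB is a gain of −L dB): F_i = 10^(NF_i/10), G_i = 10^(G_i,dB/10)
  Stage 1: F_1 = 10^(1.93/10) = 1.560, G_1 = 10^(−1.93/10) = 0.6412
  Stage 2: F_2 = 10^(0.481/10) = 1.117, G_2 = 10^(−0.481/10) = 0.8952
  Stage 3: F_3 = 10^(5.64/10) = 3.664, G_3 = 10^(−4.83/10) = 0.3289
  Stage 4: F_4 = 10^(3.29/10) = 2.133, G_4 = 10^(30.0/10) = 1000
Friis cascade:
  F = 1.560 + (1.117 − 1)/0.6412 + (3.664 − 1)/0.5740 + (2.133 − 1)/0.1888 = 12.39
NF = 10 log₁₀(12.39) = 10.93 dB

10.93 dB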